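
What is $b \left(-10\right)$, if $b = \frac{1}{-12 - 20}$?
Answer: $\frac{5}{16} \approx 0.3125$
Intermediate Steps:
$b = - \frac{1}{32}$ ($b = \frac{1}{-32} = - \frac{1}{32} \approx -0.03125$)
$b \left(-10\right) = \left(- \frac{1}{32}\right) \left(-10\right) = \frac{5}{16}$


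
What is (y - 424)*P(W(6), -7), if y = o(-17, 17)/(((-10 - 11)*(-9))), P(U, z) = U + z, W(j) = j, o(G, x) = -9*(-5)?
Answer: 8899/21 ≈ 423.76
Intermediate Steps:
o(G, x) = 45
y = 5/21 (y = 45/(((-10 - 11)*(-9))) = 45/((-21*(-9))) = 45/189 = 45*(1/189) = 5/21 ≈ 0.23810)
(y - 424)*P(W(6), -7) = (5/21 - 424)*(6 - 7) = -8899/21*(-1) = 8899/21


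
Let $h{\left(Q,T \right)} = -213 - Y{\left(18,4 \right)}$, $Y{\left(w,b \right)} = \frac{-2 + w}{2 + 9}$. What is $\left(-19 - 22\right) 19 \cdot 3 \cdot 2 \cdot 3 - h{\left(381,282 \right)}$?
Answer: $- \frac{151883}{11} \approx -13808.0$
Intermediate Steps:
$Y{\left(w,b \right)} = - \frac{2}{11} + \frac{w}{11}$ ($Y{\left(w,b \right)} = \frac{-2 + w}{11} = \left(-2 + w\right) \frac{1}{11} = - \frac{2}{11} + \frac{w}{11}$)
$h{\left(Q,T \right)} = - \frac{2359}{11}$ ($h{\left(Q,T \right)} = -213 - \left(- \frac{2}{11} + \frac{1}{11} \cdot 18\right) = -213 - \left(- \frac{2}{11} + \frac{18}{11}\right) = -213 - \frac{16}{11} = - \frac{2359}{11}$)
$\left(-19 - 22\right) 19 \cdot 3 \cdot 2 \cdot 3 - h{\left(381,282 \right)} = \left(-19 - 22\right) 19 \cdot 3 \cdot 2 \cdot 3 - - \frac{2359}{11} = \left(-41\right) 19 \cdot 6 \cdot 3 + \frac{2359}{11} = \left(-779\right) 18 + \frac{2359}{11} = -14022 + \frac{2359}{11} = - \frac{151883}{11}$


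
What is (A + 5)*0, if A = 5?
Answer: 0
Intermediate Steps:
(A + 5)*0 = (5 + 5)*0 = 10*0 = 0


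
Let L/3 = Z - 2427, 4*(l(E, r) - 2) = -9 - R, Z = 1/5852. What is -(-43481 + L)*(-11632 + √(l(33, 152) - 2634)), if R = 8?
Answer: -863848214668/1463 + 297059221*I*√10545/11704 ≈ -5.9046e+8 + 2.6063e+6*I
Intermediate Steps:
Z = 1/5852 ≈ 0.00017088
l(E, r) = -9/4 (l(E, r) = 2 + (-9 - 1*8)/4 = 2 + (-9 - 8)/4 = 2 + (¼)*(-17) = 2 - 17/4 = -9/4)
L = -42608409/5852 (L = 3*(1/5852 - 2427) = 3*(-14202803/5852) = -42608409/5852 ≈ -7281.0)
-(-43481 + L)*(-11632 + √(l(33, 152) - 2634)) = -(-43481 - 42608409/5852)*(-11632 + √(-9/4 - 2634)) = -(-297059221)*(-11632 + √(-10545/4))/5852 = -(-297059221)*(-11632 + I*√10545/2)/5852 = -(863848214668/1463 - 297059221*I*√10545/11704) = -863848214668/1463 + 297059221*I*√10545/11704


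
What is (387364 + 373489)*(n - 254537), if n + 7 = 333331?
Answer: 59945325311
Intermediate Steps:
n = 333324 (n = -7 + 333331 = 333324)
(387364 + 373489)*(n - 254537) = (387364 + 373489)*(333324 - 254537) = 760853*78787 = 59945325311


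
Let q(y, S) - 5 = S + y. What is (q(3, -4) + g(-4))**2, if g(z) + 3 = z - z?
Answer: 1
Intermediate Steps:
q(y, S) = 5 + S + y (q(y, S) = 5 + (S + y) = 5 + S + y)
g(z) = -3 (g(z) = -3 + (z - z) = -3 + 0 = -3)
(q(3, -4) + g(-4))**2 = ((5 - 4 + 3) - 3)**2 = (4 - 3)**2 = 1**2 = 1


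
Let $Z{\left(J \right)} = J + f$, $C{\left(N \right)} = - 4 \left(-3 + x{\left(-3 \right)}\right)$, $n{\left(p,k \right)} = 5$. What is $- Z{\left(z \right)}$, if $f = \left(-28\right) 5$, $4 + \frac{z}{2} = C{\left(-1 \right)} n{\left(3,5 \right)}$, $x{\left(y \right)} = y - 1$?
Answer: $-132$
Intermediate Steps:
$x{\left(y \right)} = -1 + y$
$C{\left(N \right)} = 28$ ($C{\left(N \right)} = - 4 \left(-3 - 4\right) = \left(-4\right) \left(-7\right) = 28$)
$z = 272$ ($z = -8 + 2 \cdot 28 \cdot 5 = -8 + 2 \cdot 140 = -8 + 280 = 272$)
$f = -140$
$Z{\left(J \right)} = -140 + J$ ($Z{\left(J \right)} = J - 140 = -140 + J$)
$- Z{\left(z \right)} = - (-140 + 272) = \left(-1\right) 132 = -132$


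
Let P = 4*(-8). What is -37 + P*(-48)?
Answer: 1499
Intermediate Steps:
P = -32
-37 + P*(-48) = -37 - 32*(-48) = -37 + 1536 = 1499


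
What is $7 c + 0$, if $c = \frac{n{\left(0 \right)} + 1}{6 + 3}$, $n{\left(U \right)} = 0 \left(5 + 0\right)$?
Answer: $\frac{7}{9} \approx 0.77778$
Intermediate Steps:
$n{\left(U \right)} = 0$ ($n{\left(U \right)} = 0 \cdot 5 = 0$)
$c = \frac{1}{9}$ ($c = \frac{0 + 1}{6 + 3} = 1 \cdot \frac{1}{9} = \frac{1}{9} \approx 0.11111$)
$7 c + 0 = 7 \cdot \frac{1}{9} + 0 = \frac{7}{9} + 0 = \frac{7}{9}$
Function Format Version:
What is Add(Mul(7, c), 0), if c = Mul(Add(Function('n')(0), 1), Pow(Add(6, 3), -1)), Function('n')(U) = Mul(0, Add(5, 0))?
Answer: Rational(7, 9) ≈ 0.77778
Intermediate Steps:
Function('n')(U) = 0 (Function('n')(U) = Mul(0, 5) = 0)
c = Rational(1, 9) (c = Mul(Add(0, 1), Pow(Add(6, 3), -1)) = Mul(1, Pow(9, -1)) = Mul(1, Rational(1, 9)) = Rational(1, 9) ≈ 0.11111)
Add(Mul(7, c), 0) = Add(Mul(7, Rational(1, 9)), 0) = Add(Rational(7, 9), 0) = Rational(7, 9)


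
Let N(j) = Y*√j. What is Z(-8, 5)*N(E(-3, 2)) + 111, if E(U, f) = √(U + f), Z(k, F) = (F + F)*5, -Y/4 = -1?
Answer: 111 + 200*(-1)^(¼) ≈ 252.42 + 141.42*I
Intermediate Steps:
Y = 4 (Y = -4*(-1) = 4)
Z(k, F) = 10*F (Z(k, F) = (2*F)*5 = 10*F)
N(j) = 4*√j
Z(-8, 5)*N(E(-3, 2)) + 111 = (10*5)*(4*√(√(-3 + 2))) + 111 = 50*(4*√(√(-1))) + 111 = 50*(4*√I) + 111 = 200*√I + 111 = 111 + 200*√I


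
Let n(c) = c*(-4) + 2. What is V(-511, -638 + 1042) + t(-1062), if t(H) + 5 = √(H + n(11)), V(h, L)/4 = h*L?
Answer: -825781 + 4*I*√69 ≈ -8.2578e+5 + 33.227*I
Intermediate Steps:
n(c) = 2 - 4*c (n(c) = -4*c + 2 = 2 - 4*c)
V(h, L) = 4*L*h (V(h, L) = 4*(h*L) = 4*(L*h) = 4*L*h)
t(H) = -5 + √(-42 + H) (t(H) = -5 + √(H + (2 - 4*11)) = -5 + √(H + (2 - 44)) = -5 + √(H - 42) = -5 + √(-42 + H))
V(-511, -638 + 1042) + t(-1062) = 4*(-638 + 1042)*(-511) + (-5 + √(-42 - 1062)) = 4*404*(-511) + (-5 + √(-1104)) = -825776 + (-5 + 4*I*√69) = -825781 + 4*I*√69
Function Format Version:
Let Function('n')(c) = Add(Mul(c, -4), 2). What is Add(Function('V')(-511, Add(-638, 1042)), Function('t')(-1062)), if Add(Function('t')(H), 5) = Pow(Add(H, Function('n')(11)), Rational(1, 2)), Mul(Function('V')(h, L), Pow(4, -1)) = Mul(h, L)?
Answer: Add(-825781, Mul(4, I, Pow(69, Rational(1, 2)))) ≈ Add(-8.2578e+5, Mul(33.227, I))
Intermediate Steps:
Function('n')(c) = Add(2, Mul(-4, c)) (Function('n')(c) = Add(Mul(-4, c), 2) = Add(2, Mul(-4, c)))
Function('V')(h, L) = Mul(4, L, h) (Function('V')(h, L) = Mul(4, Mul(h, L)) = Mul(4, Mul(L, h)) = Mul(4, L, h))
Function('t')(H) = Add(-5, Pow(Add(-42, H), Rational(1, 2))) (Function('t')(H) = Add(-5, Pow(Add(H, Add(2, Mul(-4, 11))), Rational(1, 2))) = Add(-5, Pow(Add(H, Add(2, -44)), Rational(1, 2))) = Add(-5, Pow(Add(H, -42), Rational(1, 2))) = Add(-5, Pow(Add(-42, H), Rational(1, 2))))
Add(Function('V')(-511, Add(-638, 1042)), Function('t')(-1062)) = Add(Mul(4, Add(-638, 1042), -511), Add(-5, Pow(Add(-42, -1062), Rational(1, 2)))) = Add(Mul(4, 404, -511), Add(-5, Pow(-1104, Rational(1, 2)))) = Add(-825776, Add(-5, Mul(4, I, Pow(69, Rational(1, 2))))) = Add(-825781, Mul(4, I, Pow(69, Rational(1, 2))))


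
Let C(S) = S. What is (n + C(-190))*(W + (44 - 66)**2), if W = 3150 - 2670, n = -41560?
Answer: -40247000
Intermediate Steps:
W = 480
(n + C(-190))*(W + (44 - 66)**2) = (-41560 - 190)*(480 + (44 - 66)**2) = -41750*(480 + (-22)**2) = -41750*(480 + 484) = -41750*964 = -40247000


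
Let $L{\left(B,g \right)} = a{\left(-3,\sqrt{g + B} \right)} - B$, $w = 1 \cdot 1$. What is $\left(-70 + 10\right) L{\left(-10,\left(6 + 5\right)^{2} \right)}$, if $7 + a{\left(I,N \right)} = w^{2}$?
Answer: $-240$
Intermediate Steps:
$w = 1$
$a{\left(I,N \right)} = -6$ ($a{\left(I,N \right)} = -7 + 1^{2} = -7 + 1 = -6$)
$L{\left(B,g \right)} = -6 - B$
$\left(-70 + 10\right) L{\left(-10,\left(6 + 5\right)^{2} \right)} = \left(-70 + 10\right) \left(-6 - -10\right) = - 60 \left(-6 + 10\right) = \left(-60\right) 4 = -240$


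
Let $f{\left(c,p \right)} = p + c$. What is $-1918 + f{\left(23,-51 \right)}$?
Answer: $-1946$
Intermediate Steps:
$f{\left(c,p \right)} = c + p$
$-1918 + f{\left(23,-51 \right)} = -1918 + \left(23 - 51\right) = -1918 - 28 = -1946$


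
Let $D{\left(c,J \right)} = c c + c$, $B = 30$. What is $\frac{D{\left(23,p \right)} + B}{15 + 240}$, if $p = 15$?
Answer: $\frac{194}{85} \approx 2.2824$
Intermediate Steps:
$D{\left(c,J \right)} = c + c^{2}$ ($D{\left(c,J \right)} = c^{2} + c = c + c^{2}$)
$\frac{D{\left(23,p \right)} + B}{15 + 240} = \frac{23 \left(1 + 23\right) + 30}{15 + 240} = \frac{23 \cdot 24 + 30}{255} = \left(552 + 30\right) \frac{1}{255} = 582 \cdot \frac{1}{255} = \frac{194}{85}$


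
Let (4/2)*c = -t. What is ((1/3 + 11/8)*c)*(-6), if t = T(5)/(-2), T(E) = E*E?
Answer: -1025/16 ≈ -64.063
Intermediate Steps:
T(E) = E²
t = -25/2 (t = 5²/(-2) = 25*(-½) = -25/2 ≈ -12.500)
c = 25/4 (c = (-1*(-25/2))/2 = (½)*(25/2) = 25/4 ≈ 6.2500)
((1/3 + 11/8)*c)*(-6) = ((1/3 + 11/8)*(25/4))*(-6) = ((1*(⅓) + 11*(⅛))*(25/4))*(-6) = ((⅓ + 11/8)*(25/4))*(-6) = ((41/24)*(25/4))*(-6) = (1025/96)*(-6) = -1025/16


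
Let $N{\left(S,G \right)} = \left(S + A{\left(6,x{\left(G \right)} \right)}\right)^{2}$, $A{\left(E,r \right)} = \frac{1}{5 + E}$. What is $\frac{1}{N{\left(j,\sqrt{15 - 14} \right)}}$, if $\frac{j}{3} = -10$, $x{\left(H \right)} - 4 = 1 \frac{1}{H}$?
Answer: $\frac{121}{108241} \approx 0.0011179$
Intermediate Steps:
$x{\left(H \right)} = 4 + \frac{1}{H}$ ($x{\left(H \right)} = 4 + 1 \frac{1}{H} = 4 + \frac{1}{H}$)
$j = -30$ ($j = 3 \left(-10\right) = -30$)
$N{\left(S,G \right)} = \left(\frac{1}{11} + S\right)^{2}$ ($N{\left(S,G \right)} = \left(S + \frac{1}{5 + 6}\right)^{2} = \left(S + \frac{1}{11}\right)^{2} = \left(\frac{1}{11} + S\right)^{2}$)
$\frac{1}{N{\left(j,\sqrt{15 - 14} \right)}} = \frac{1}{\frac{1}{121} \left(1 + 11 \left(-30\right)\right)^{2}} = \frac{1}{\frac{1}{121} \left(1 - 330\right)^{2}} = \frac{1}{\frac{1}{121} \left(-329\right)^{2}} = \frac{1}{\frac{1}{121} \cdot 108241} = \frac{1}{\frac{108241}{121}} = \frac{121}{108241}$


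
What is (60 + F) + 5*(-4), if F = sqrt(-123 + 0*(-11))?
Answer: 40 + I*sqrt(123) ≈ 40.0 + 11.091*I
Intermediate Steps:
F = I*sqrt(123) (F = sqrt(-123 + 0) = sqrt(-123) = I*sqrt(123) ≈ 11.091*I)
(60 + F) + 5*(-4) = (60 + I*sqrt(123)) + 5*(-4) = (60 + I*sqrt(123)) - 20 = 40 + I*sqrt(123)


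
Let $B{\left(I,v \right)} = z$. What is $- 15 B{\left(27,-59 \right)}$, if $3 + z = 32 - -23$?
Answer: $-780$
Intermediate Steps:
$z = 52$ ($z = -3 + \left(32 - -23\right) = -3 + \left(32 + 23\right) = -3 + 55 = 52$)
$B{\left(I,v \right)} = 52$
$- 15 B{\left(27,-59 \right)} = \left(-15\right) 52 = -780$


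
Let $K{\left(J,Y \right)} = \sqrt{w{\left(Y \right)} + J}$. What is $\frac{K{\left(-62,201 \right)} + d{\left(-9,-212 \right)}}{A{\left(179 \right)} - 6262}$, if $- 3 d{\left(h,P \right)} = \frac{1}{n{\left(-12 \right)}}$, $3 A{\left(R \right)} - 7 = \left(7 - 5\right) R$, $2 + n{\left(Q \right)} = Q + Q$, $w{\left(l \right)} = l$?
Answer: $- \frac{1}{478946} - \frac{3 \sqrt{139}}{18421} \approx -0.0019222$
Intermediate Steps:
$n{\left(Q \right)} = -2 + 2 Q$ ($n{\left(Q \right)} = -2 + \left(Q + Q\right) = -2 + 2 Q$)
$A{\left(R \right)} = \frac{7}{3} + \frac{2 R}{3}$ ($A{\left(R \right)} = \frac{7}{3} + \frac{\left(7 - 5\right) R}{3} = \frac{7}{3} + \frac{2 R}{3}$)
$d{\left(h,P \right)} = \frac{1}{78}$ ($d{\left(h,P \right)} = - \frac{1}{3 \left(-2 + 2 \left(-12\right)\right)} = - \frac{1}{3 \left(-2 - 24\right)} = - \frac{1}{3 \left(-26\right)} = \left(- \frac{1}{3}\right) \left(- \frac{1}{26}\right) = \frac{1}{78}$)
$K{\left(J,Y \right)} = \sqrt{J + Y}$ ($K{\left(J,Y \right)} = \sqrt{Y + J} = \sqrt{J + Y}$)
$\frac{K{\left(-62,201 \right)} + d{\left(-9,-212 \right)}}{A{\left(179 \right)} - 6262} = \frac{\sqrt{-62 + 201} + \frac{1}{78}}{\left(\frac{7}{3} + \frac{2}{3} \cdot 179\right) - 6262} = \frac{\sqrt{139} + \frac{1}{78}}{\left(\frac{7}{3} + \frac{358}{3}\right) - 6262} = \frac{\frac{1}{78} + \sqrt{139}}{\frac{365}{3} - 6262} = \frac{\frac{1}{78} + \sqrt{139}}{- \frac{18421}{3}} = \left(\frac{1}{78} + \sqrt{139}\right) \left(- \frac{3}{18421}\right) = - \frac{1}{478946} - \frac{3 \sqrt{139}}{18421}$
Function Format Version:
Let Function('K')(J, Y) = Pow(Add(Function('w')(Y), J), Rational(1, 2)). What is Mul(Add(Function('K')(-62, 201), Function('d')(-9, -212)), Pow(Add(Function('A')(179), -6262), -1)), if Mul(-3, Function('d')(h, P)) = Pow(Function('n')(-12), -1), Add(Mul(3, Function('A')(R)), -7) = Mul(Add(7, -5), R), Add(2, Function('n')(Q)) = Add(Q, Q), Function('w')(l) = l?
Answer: Add(Rational(-1, 478946), Mul(Rational(-3, 18421), Pow(139, Rational(1, 2)))) ≈ -0.0019222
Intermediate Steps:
Function('n')(Q) = Add(-2, Mul(2, Q)) (Function('n')(Q) = Add(-2, Add(Q, Q)) = Add(-2, Mul(2, Q)))
Function('A')(R) = Add(Rational(7, 3), Mul(Rational(2, 3), R)) (Function('A')(R) = Add(Rational(7, 3), Mul(Rational(1, 3), Mul(Add(7, -5), R))) = Add(Rational(7, 3), Mul(Rational(1, 3), Mul(2, R))) = Add(Rational(7, 3), Mul(Rational(2, 3), R)))
Function('d')(h, P) = Rational(1, 78) (Function('d')(h, P) = Mul(Rational(-1, 3), Pow(Add(-2, Mul(2, -12)), -1)) = Mul(Rational(-1, 3), Pow(Add(-2, -24), -1)) = Mul(Rational(-1, 3), Pow(-26, -1)) = Mul(Rational(-1, 3), Rational(-1, 26)) = Rational(1, 78))
Function('K')(J, Y) = Pow(Add(J, Y), Rational(1, 2)) (Function('K')(J, Y) = Pow(Add(Y, J), Rational(1, 2)) = Pow(Add(J, Y), Rational(1, 2)))
Mul(Add(Function('K')(-62, 201), Function('d')(-9, -212)), Pow(Add(Function('A')(179), -6262), -1)) = Mul(Add(Pow(Add(-62, 201), Rational(1, 2)), Rational(1, 78)), Pow(Add(Add(Rational(7, 3), Mul(Rational(2, 3), 179)), -6262), -1)) = Mul(Add(Pow(139, Rational(1, 2)), Rational(1, 78)), Pow(Add(Add(Rational(7, 3), Rational(358, 3)), -6262), -1)) = Mul(Add(Rational(1, 78), Pow(139, Rational(1, 2))), Pow(Add(Rational(365, 3), -6262), -1)) = Mul(Add(Rational(1, 78), Pow(139, Rational(1, 2))), Pow(Rational(-18421, 3), -1)) = Mul(Add(Rational(1, 78), Pow(139, Rational(1, 2))), Rational(-3, 18421)) = Add(Rational(-1, 478946), Mul(Rational(-3, 18421), Pow(139, Rational(1, 2))))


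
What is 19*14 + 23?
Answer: 289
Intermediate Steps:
19*14 + 23 = 266 + 23 = 289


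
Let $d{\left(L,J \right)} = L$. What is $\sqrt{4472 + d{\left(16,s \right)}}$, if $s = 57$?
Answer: $2 \sqrt{1122} \approx 66.993$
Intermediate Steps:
$\sqrt{4472 + d{\left(16,s \right)}} = \sqrt{4472 + 16} = \sqrt{4488} = 2 \sqrt{1122}$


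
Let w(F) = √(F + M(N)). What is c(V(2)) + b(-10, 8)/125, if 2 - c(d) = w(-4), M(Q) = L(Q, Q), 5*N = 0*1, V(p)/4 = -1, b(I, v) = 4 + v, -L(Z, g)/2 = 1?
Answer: 262/125 - I*√6 ≈ 2.096 - 2.4495*I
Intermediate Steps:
L(Z, g) = -2 (L(Z, g) = -2*1 = -2)
V(p) = -4 (V(p) = 4*(-1) = -4)
N = 0 (N = (0*1)/5 = (⅕)*0 = 0)
M(Q) = -2
w(F) = √(-2 + F) (w(F) = √(F - 2) = √(-2 + F))
c(d) = 2 - I*√6 (c(d) = 2 - √(-2 - 4) = 2 - √(-6) = 2 - I*√6)
c(V(2)) + b(-10, 8)/125 = (2 - I*√6) + (4 + 8)/125 = (2 - I*√6) + (1/125)*12 = (2 - I*√6) + 12/125 = 262/125 - I*√6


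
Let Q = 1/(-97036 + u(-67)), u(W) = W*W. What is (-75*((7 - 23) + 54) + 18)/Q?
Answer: 262093104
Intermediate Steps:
u(W) = W**2
Q = -1/92547 (Q = 1/(-97036 + (-67)**2) = 1/(-97036 + 4489) = 1/(-92547) = -1/92547 ≈ -1.0805e-5)
(-75*((7 - 23) + 54) + 18)/Q = (-75*((7 - 23) + 54) + 18)/(-1/92547) = (-75*(-16 + 54) + 18)*(-92547) = (-75*38 + 18)*(-92547) = (-2850 + 18)*(-92547) = -2832*(-92547) = 262093104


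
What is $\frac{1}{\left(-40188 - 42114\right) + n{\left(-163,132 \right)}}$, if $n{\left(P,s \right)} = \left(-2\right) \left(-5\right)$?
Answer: $- \frac{1}{82292} \approx -1.2152 \cdot 10^{-5}$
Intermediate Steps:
$n{\left(P,s \right)} = 10$
$\frac{1}{\left(-40188 - 42114\right) + n{\left(-163,132 \right)}} = \frac{1}{\left(-40188 - 42114\right) + 10} = \frac{1}{-82302 + 10} = \frac{1}{-82292} = - \frac{1}{82292}$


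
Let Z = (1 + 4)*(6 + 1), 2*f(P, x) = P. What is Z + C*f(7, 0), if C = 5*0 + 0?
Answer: 35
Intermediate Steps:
f(P, x) = P/2
Z = 35 (Z = 5*7 = 35)
C = 0 (C = 0 + 0 = 0)
Z + C*f(7, 0) = 35 + 0*((½)*7) = 35 + 0*(7/2) = 35 + 0 = 35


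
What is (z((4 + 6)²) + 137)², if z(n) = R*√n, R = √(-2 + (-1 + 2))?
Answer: 18669 + 2740*I ≈ 18669.0 + 2740.0*I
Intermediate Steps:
R = I (R = √(-2 + 1) = √(-1) = I ≈ 1.0*I)
z(n) = I*√n
(z((4 + 6)²) + 137)² = (I*√((4 + 6)²) + 137)² = (I*√(10²) + 137)² = (I*√100 + 137)² = (I*10 + 137)² = (10*I + 137)² = (137 + 10*I)²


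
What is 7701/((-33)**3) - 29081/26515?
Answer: -416425304/317623185 ≈ -1.3111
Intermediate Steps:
7701/((-33)**3) - 29081/26515 = 7701/(-35937) - 29081*1/26515 = 7701*(-1/35937) - 29081/26515 = -2567/11979 - 29081/26515 = -416425304/317623185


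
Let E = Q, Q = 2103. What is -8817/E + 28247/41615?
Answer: -102505338/29172115 ≈ -3.5138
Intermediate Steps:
E = 2103
-8817/E + 28247/41615 = -8817/2103 + 28247/41615 = -8817*1/2103 + 28247*(1/41615) = -2939/701 + 28247/41615 = -102505338/29172115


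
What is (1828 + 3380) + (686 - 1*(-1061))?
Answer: 6955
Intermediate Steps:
(1828 + 3380) + (686 - 1*(-1061)) = 5208 + (686 + 1061) = 5208 + 1747 = 6955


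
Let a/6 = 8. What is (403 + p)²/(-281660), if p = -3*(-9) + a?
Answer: -57121/70415 ≈ -0.81120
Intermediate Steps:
a = 48 (a = 6*8 = 48)
p = 75 (p = -3*(-9) + 48 = 27 + 48 = 75)
(403 + p)²/(-281660) = (403 + 75)²/(-281660) = 478²*(-1/281660) = 228484*(-1/281660) = -57121/70415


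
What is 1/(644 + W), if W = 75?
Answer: 1/719 ≈ 0.0013908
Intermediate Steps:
1/(644 + W) = 1/(644 + 75) = 1/719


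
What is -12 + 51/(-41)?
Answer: -543/41 ≈ -13.244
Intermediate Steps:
-12 + 51/(-41) = -12 - 1/41*51 = -12 - 51/41 = -543/41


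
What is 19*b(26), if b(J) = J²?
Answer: 12844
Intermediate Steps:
19*b(26) = 19*26² = 19*676 = 12844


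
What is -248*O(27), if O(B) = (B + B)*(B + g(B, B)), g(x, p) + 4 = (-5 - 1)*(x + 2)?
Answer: 2022192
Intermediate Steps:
g(x, p) = -16 - 6*x (g(x, p) = -4 + (-5 - 1)*(x + 2) = -4 - 6*(2 + x) = -4 + (-12 - 6*x) = -16 - 6*x)
O(B) = 2*B*(-16 - 5*B) (O(B) = (B + B)*(B + (-16 - 6*B)) = (2*B)*(-16 - 5*B) = 2*B*(-16 - 5*B))
-248*O(27) = -(-496)*27*(16 + 5*27) = -(-496)*27*(16 + 135) = -(-496)*27*151 = -248*(-8154) = 2022192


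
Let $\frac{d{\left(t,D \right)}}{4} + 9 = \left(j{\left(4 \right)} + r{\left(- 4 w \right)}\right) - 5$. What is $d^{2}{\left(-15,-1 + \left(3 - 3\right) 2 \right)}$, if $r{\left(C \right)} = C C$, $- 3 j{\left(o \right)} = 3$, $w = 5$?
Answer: $2371600$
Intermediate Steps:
$j{\left(o \right)} = -1$ ($j{\left(o \right)} = \left(- \frac{1}{3}\right) 3 = -1$)
$r{\left(C \right)} = C^{2}$
$d{\left(t,D \right)} = 1540$ ($d{\left(t,D \right)} = -36 + 4 \left(\left(-1 + \left(\left(-4\right) 5\right)^{2}\right) - 5\right) = -36 + 4 \left(\left(-1 + \left(-20\right)^{2}\right) - 5\right) = -36 + 4 \left(\left(-1 + 400\right) - 5\right) = -36 + 4 \left(399 - 5\right) = -36 + 4 \cdot 394 = -36 + 1576 = 1540$)
$d^{2}{\left(-15,-1 + \left(3 - 3\right) 2 \right)} = 1540^{2} = 2371600$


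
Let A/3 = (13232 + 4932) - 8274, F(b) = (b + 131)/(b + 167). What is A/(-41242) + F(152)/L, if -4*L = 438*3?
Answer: -3120835291/4321811043 ≈ -0.72211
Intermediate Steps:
L = -657/2 (L = -219*3/2 = -¼*1314 = -657/2 ≈ -328.50)
F(b) = (131 + b)/(167 + b)
A = 29670 (A = 3*((13232 + 4932) - 8274) = 3*(18164 - 8274) = 3*9890 = 29670)
A/(-41242) + F(152)/L = 29670/(-41242) + ((131 + 152)/(167 + 152))/(-657/2) = 29670*(-1/41242) + (283/319)*(-2/657) = -14835/20621 + ((1/319)*283)*(-2/657) = -14835/20621 + (283/319)*(-2/657) = -14835/20621 - 566/209583 = -3120835291/4321811043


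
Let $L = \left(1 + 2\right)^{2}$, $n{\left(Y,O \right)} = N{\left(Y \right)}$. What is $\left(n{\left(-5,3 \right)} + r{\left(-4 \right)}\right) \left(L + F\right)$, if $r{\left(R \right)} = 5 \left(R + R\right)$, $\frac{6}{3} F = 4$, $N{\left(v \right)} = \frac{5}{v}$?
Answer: $-451$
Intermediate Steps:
$F = 2$ ($F = \frac{1}{2} \cdot 4 = 2$)
$r{\left(R \right)} = 10 R$ ($r{\left(R \right)} = 5 \cdot 2 R = 10 R$)
$n{\left(Y,O \right)} = \frac{5}{Y}$
$L = 9$ ($L = 3^{2} = 9$)
$\left(n{\left(-5,3 \right)} + r{\left(-4 \right)}\right) \left(L + F\right) = \left(\frac{5}{-5} + 10 \left(-4\right)\right) \left(9 + 2\right) = \left(5 \left(- \frac{1}{5}\right) - 40\right) 11 = \left(-1 - 40\right) 11 = \left(-41\right) 11 = -451$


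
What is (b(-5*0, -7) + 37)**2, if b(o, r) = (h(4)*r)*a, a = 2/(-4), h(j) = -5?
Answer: 1521/4 ≈ 380.25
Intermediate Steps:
a = -1/2 (a = 2*(-1/4) = -1/2 ≈ -0.50000)
b(o, r) = 5*r/2 (b(o, r) = -5*r*(-1/2) = 5*r/2)
(b(-5*0, -7) + 37)**2 = ((5/2)*(-7) + 37)**2 = (-35/2 + 37)**2 = (39/2)**2 = 1521/4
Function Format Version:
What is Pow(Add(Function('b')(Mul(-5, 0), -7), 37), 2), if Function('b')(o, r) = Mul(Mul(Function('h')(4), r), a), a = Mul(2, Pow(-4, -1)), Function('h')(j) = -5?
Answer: Rational(1521, 4) ≈ 380.25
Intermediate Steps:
a = Rational(-1, 2) (a = Mul(2, Rational(-1, 4)) = Rational(-1, 2) ≈ -0.50000)
Function('b')(o, r) = Mul(Rational(5, 2), r) (Function('b')(o, r) = Mul(Mul(-5, r), Rational(-1, 2)) = Mul(Rational(5, 2), r))
Pow(Add(Function('b')(Mul(-5, 0), -7), 37), 2) = Pow(Add(Mul(Rational(5, 2), -7), 37), 2) = Pow(Add(Rational(-35, 2), 37), 2) = Pow(Rational(39, 2), 2) = Rational(1521, 4)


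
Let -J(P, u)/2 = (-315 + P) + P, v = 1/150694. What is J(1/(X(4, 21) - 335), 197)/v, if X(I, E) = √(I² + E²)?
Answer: 1326393141865/13971 + 75347*√457/13971 ≈ 9.4939e+7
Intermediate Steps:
v = 1/150694 ≈ 6.6360e-6
X(I, E) = √(E² + I²)
J(P, u) = 630 - 4*P (J(P, u) = -2*((-315 + P) + P) = -2*(-315 + 2*P) = 630 - 4*P)
J(1/(X(4, 21) - 335), 197)/v = (630 - 4/(√(21² + 4²) - 335))/(1/150694) = (630 - 4/(√(441 + 16) - 335))*150694 = (630 - 4/(√457 - 335))*150694 = (630 - 4/(-335 + √457))*150694 = 94937220 - 602776/(-335 + √457)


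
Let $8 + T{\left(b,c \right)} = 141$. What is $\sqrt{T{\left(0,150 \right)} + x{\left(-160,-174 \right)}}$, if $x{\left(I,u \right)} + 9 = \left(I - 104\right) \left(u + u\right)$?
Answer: $2 \sqrt{22999} \approx 303.31$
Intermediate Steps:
$x{\left(I,u \right)} = -9 + 2 u \left(-104 + I\right)$ ($x{\left(I,u \right)} = -9 + \left(I - 104\right) \left(u + u\right) = -9 + \left(-104 + I\right) 2 u = -9 + 2 u \left(-104 + I\right)$)
$T{\left(b,c \right)} = 133$ ($T{\left(b,c \right)} = -8 + 141 = 133$)
$\sqrt{T{\left(0,150 \right)} + x{\left(-160,-174 \right)}} = \sqrt{133 - \left(-36183 - 55680\right)} = \sqrt{133 + \left(-9 + 36192 + 55680\right)} = \sqrt{133 + 91863} = \sqrt{91996} = 2 \sqrt{22999}$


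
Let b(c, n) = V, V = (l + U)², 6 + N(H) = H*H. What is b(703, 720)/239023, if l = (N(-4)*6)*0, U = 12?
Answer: 144/239023 ≈ 0.00060245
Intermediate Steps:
N(H) = -6 + H² (N(H) = -6 + H*H = -6 + H²)
l = 0 (l = ((-6 + (-4)²)*6)*0 = ((-6 + 16)*6)*0 = (10*6)*0 = 60*0 = 0)
V = 144 (V = (0 + 12)² = 12² = 144)
b(c, n) = 144
b(703, 720)/239023 = 144/239023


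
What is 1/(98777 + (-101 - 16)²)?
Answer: 1/112466 ≈ 8.8916e-6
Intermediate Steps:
1/(98777 + (-101 - 16)²) = 1/(98777 + (-117)²) = 1/(98777 + 13689) = 1/112466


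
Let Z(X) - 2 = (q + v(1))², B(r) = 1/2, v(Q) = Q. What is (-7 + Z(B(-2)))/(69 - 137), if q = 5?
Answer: -31/68 ≈ -0.45588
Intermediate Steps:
B(r) = ½
Z(X) = 38 (Z(X) = 2 + (5 + 1)² = 2 + 6² = 2 + 36 = 38)
(-7 + Z(B(-2)))/(69 - 137) = (-7 + 38)/(69 - 137) = 31/(-68) = 31*(-1/68) = -31/68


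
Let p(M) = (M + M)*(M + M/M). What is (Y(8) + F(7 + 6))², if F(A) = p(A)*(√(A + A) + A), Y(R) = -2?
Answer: 25817796 + 3443440*√26 ≈ 4.3376e+7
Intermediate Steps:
p(M) = 2*M*(1 + M) (p(M) = (2*M)*(M + 1) = (2*M)*(1 + M) = 2*M*(1 + M))
F(A) = 2*A*(1 + A)*(A + √2*√A) (F(A) = (2*A*(1 + A))*(√(A + A) + A) = (2*A*(1 + A))*(√(2*A) + A) = (2*A*(1 + A))*(√2*√A + A) = (2*A*(1 + A))*(A + √2*√A) = 2*A*(1 + A)*(A + √2*√A))
(Y(8) + F(7 + 6))² = (-2 + 2*(7 + 6)*(1 + (7 + 6))*((7 + 6) + √2*√(7 + 6)))² = (-2 + 2*13*(1 + 13)*(13 + √2*√13))² = (-2 + 2*13*14*(13 + √26))² = (-2 + (4732 + 364*√26))² = (4730 + 364*√26)²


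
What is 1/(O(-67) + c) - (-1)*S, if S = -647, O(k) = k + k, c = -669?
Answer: -519542/803 ≈ -647.00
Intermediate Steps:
O(k) = 2*k
1/(O(-67) + c) - (-1)*S = 1/(2*(-67) - 669) - (-1)*(-647) = 1/(-134 - 669) - 1*647 = 1/(-803) - 647 = -1/803 - 647 = -519542/803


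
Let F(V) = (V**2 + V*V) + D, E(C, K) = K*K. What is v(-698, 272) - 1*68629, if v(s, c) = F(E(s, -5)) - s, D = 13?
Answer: -66668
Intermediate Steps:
E(C, K) = K**2
F(V) = 13 + 2*V**2 (F(V) = (V**2 + V*V) + 13 = (V**2 + V**2) + 13 = 2*V**2 + 13 = 13 + 2*V**2)
v(s, c) = 1263 - s (v(s, c) = (13 + 2*((-5)**2)**2) - s = (13 + 2*25**2) - s = (13 + 2*625) - s = (13 + 1250) - s = 1263 - s)
v(-698, 272) - 1*68629 = (1263 - 1*(-698)) - 1*68629 = (1263 + 698) - 68629 = 1961 - 68629 = -66668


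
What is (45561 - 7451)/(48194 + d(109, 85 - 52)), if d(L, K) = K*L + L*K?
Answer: 19055/27694 ≈ 0.68806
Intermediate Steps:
d(L, K) = 2*K*L (d(L, K) = K*L + K*L = 2*K*L)
(45561 - 7451)/(48194 + d(109, 85 - 52)) = (45561 - 7451)/(48194 + 2*(85 - 52)*109) = 38110/(48194 + 2*33*109) = 38110/(48194 + 7194) = 38110/55388 = 38110*(1/55388) = 19055/27694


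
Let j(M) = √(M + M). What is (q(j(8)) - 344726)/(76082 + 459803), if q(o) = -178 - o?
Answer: -344908/535885 ≈ -0.64362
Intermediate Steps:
j(M) = √2*√M (j(M) = √(2*M) = √2*√M)
(q(j(8)) - 344726)/(76082 + 459803) = ((-178 - √2*√8) - 344726)/(76082 + 459803) = ((-178 - √2*2*√2) - 344726)/535885 = ((-178 - 1*4) - 344726)*(1/535885) = ((-178 - 4) - 344726)*(1/535885) = (-182 - 344726)*(1/535885) = -344908*1/535885 = -344908/535885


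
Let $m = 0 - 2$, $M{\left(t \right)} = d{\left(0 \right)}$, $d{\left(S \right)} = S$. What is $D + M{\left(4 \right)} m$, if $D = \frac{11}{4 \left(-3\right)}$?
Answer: $- \frac{11}{12} \approx -0.91667$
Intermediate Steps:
$M{\left(t \right)} = 0$
$m = -2$ ($m = 0 - 2 = -2$)
$D = - \frac{11}{12}$ ($D = \frac{11}{-12} = 11 \left(- \frac{1}{12}\right) = - \frac{11}{12} \approx -0.91667$)
$D + M{\left(4 \right)} m = - \frac{11}{12} + 0 \left(-2\right) = - \frac{11}{12} + 0 = - \frac{11}{12}$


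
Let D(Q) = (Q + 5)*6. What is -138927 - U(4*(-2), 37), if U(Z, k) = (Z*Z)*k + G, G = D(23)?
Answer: -141463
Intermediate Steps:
D(Q) = 30 + 6*Q (D(Q) = (5 + Q)*6 = 30 + 6*Q)
G = 168 (G = 30 + 6*23 = 30 + 138 = 168)
U(Z, k) = 168 + k*Z² (U(Z, k) = (Z*Z)*k + 168 = Z²*k + 168 = k*Z² + 168 = 168 + k*Z²)
-138927 - U(4*(-2), 37) = -138927 - (168 + 37*(4*(-2))²) = -138927 - (168 + 37*(-8)²) = -138927 - (168 + 37*64) = -138927 - (168 + 2368) = -138927 - 1*2536 = -138927 - 2536 = -141463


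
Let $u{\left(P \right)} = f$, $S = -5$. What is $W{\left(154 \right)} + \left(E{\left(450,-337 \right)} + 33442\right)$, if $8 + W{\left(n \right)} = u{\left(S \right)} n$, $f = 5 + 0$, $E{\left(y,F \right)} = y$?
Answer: $34654$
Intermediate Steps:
$f = 5$
$u{\left(P \right)} = 5$
$W{\left(n \right)} = -8 + 5 n$
$W{\left(154 \right)} + \left(E{\left(450,-337 \right)} + 33442\right) = \left(-8 + 5 \cdot 154\right) + \left(450 + 33442\right) = \left(-8 + 770\right) + 33892 = 762 + 33892 = 34654$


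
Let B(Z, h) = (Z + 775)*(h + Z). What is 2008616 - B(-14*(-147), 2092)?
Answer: -9748334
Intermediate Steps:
B(Z, h) = (775 + Z)*(Z + h)
2008616 - B(-14*(-147), 2092) = 2008616 - ((-14*(-147))**2 + 775*(-14*(-147)) + 775*2092 - 14*(-147)*2092) = 2008616 - (2058**2 + 775*2058 + 1621300 + 2058*2092) = 2008616 - (4235364 + 1594950 + 1621300 + 4305336) = 2008616 - 1*11756950 = 2008616 - 11756950 = -9748334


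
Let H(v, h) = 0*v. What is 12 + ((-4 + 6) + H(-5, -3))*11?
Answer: 34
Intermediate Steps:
H(v, h) = 0
12 + ((-4 + 6) + H(-5, -3))*11 = 12 + ((-4 + 6) + 0)*11 = 12 + (2 + 0)*11 = 12 + 2*11 = 12 + 22 = 34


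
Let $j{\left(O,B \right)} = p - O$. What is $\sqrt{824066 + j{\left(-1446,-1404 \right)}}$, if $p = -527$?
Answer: $9 \sqrt{10185} \approx 908.29$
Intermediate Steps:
$j{\left(O,B \right)} = -527 - O$
$\sqrt{824066 + j{\left(-1446,-1404 \right)}} = \sqrt{824066 - -919} = \sqrt{824066 + \left(-527 + 1446\right)} = \sqrt{824066 + 919} = \sqrt{824985} = 9 \sqrt{10185}$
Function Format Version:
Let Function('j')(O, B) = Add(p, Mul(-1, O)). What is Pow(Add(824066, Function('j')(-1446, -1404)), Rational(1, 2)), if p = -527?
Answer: Mul(9, Pow(10185, Rational(1, 2))) ≈ 908.29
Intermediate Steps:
Function('j')(O, B) = Add(-527, Mul(-1, O))
Pow(Add(824066, Function('j')(-1446, -1404)), Rational(1, 2)) = Pow(Add(824066, Add(-527, Mul(-1, -1446))), Rational(1, 2)) = Pow(Add(824066, Add(-527, 1446)), Rational(1, 2)) = Pow(Add(824066, 919), Rational(1, 2)) = Pow(824985, Rational(1, 2)) = Mul(9, Pow(10185, Rational(1, 2)))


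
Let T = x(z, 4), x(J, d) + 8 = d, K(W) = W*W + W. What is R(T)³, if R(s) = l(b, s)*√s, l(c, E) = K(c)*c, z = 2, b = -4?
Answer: 884736*I ≈ 8.8474e+5*I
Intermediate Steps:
K(W) = W + W² (K(W) = W² + W = W + W²)
x(J, d) = -8 + d
l(c, E) = c²*(1 + c) (l(c, E) = (c*(1 + c))*c = c²*(1 + c))
T = -4 (T = -8 + 4 = -4)
R(s) = -48*√s (R(s) = ((-4)²*(1 - 4))*√s = (16*(-3))*√s = -48*√s)
R(T)³ = (-96*I)³ = 884736*I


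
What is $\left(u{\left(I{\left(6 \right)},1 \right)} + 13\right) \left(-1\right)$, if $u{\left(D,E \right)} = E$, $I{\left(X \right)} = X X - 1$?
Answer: $-14$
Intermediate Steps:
$I{\left(X \right)} = -1 + X^{2}$ ($I{\left(X \right)} = X^{2} - 1 = -1 + X^{2}$)
$\left(u{\left(I{\left(6 \right)},1 \right)} + 13\right) \left(-1\right) = \left(1 + 13\right) \left(-1\right) = 14 \left(-1\right) = -14$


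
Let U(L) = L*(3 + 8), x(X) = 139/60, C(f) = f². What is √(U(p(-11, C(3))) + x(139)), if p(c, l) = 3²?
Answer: √91185/30 ≈ 10.066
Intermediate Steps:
p(c, l) = 9
x(X) = 139/60 (x(X) = 139*(1/60) = 139/60)
U(L) = 11*L (U(L) = L*11 = 11*L)
√(U(p(-11, C(3))) + x(139)) = √(11*9 + 139/60) = √(99 + 139/60) = √(6079/60) = √91185/30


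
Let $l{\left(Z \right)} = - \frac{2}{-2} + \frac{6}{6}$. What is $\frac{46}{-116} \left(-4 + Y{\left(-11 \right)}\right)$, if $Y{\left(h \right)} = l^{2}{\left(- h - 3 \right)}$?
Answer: $0$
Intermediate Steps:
$l{\left(Z \right)} = 2$ ($l{\left(Z \right)} = \left(-2\right) \left(- \frac{1}{2}\right) + 6 \cdot \frac{1}{6} = 1 + 1 = 2$)
$Y{\left(h \right)} = 4$ ($Y{\left(h \right)} = 2^{2} = 4$)
$\frac{46}{-116} \left(-4 + Y{\left(-11 \right)}\right) = \frac{46}{-116} \left(-4 + 4\right) = 46 \left(- \frac{1}{116}\right) 0 = \left(- \frac{23}{58}\right) 0 = 0$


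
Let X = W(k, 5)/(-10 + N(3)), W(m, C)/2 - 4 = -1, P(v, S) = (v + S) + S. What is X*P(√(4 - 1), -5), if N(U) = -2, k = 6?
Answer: 5 - √3/2 ≈ 4.1340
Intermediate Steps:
P(v, S) = v + 2*S (P(v, S) = (S + v) + S = v + 2*S)
W(m, C) = 6 (W(m, C) = 8 + 2*(-1) = 8 - 2 = 6)
X = -½ (X = 6/(-10 - 2) = 6/(-12) = 6*(-1/12) = -½ ≈ -0.50000)
X*P(√(4 - 1), -5) = -(√(4 - 1) + 2*(-5))/2 = -(√3 - 10)/2 = -(-10 + √3)/2 = 5 - √3/2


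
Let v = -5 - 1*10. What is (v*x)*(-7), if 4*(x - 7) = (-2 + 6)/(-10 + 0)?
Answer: 1449/2 ≈ 724.50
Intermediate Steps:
v = -15 (v = -5 - 10 = -15)
x = 69/10 (x = 7 + ((-2 + 6)/(-10 + 0))/4 = 7 + (4/(-10))/4 = 7 + (4*(-⅒))/4 = 7 + (¼)*(-⅖) = 7 - ⅒ = 69/10 ≈ 6.9000)
(v*x)*(-7) = -15*69/10*(-7) = -207/2*(-7) = 1449/2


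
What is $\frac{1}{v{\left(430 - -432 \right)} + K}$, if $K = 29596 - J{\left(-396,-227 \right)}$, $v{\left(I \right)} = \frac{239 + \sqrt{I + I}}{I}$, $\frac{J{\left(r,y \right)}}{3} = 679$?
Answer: $\frac{20477755614}{564352144671685} - \frac{1724 \sqrt{431}}{564352144671685} \approx 3.6285 \cdot 10^{-5}$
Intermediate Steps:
$J{\left(r,y \right)} = 2037$ ($J{\left(r,y \right)} = 3 \cdot 679 = 2037$)
$v{\left(I \right)} = \frac{239 + \sqrt{2} \sqrt{I}}{I}$ ($v{\left(I \right)} = \frac{239 + \sqrt{2 I}}{I} = \frac{239 + \sqrt{2} \sqrt{I}}{I}$)
$K = 27559$ ($K = 29596 - 2037 = 27559$)
$\frac{1}{v{\left(430 - -432 \right)} + K} = \frac{1}{\left(\frac{239}{430 - -432} + \frac{\sqrt{2}}{\sqrt{430 - -432}}\right) + 27559} = \frac{1}{\left(\frac{239}{430 + 432} + \frac{\sqrt{2}}{\sqrt{430 + 432}}\right) + 27559} = \frac{1}{\left(\frac{239}{862} + \frac{\sqrt{2}}{\sqrt{862}}\right) + 27559} = \frac{1}{\left(239 \cdot \frac{1}{862} + \sqrt{2} \frac{\sqrt{862}}{862}\right) + 27559} = \frac{1}{\left(\frac{239}{862} + \frac{\sqrt{431}}{431}\right) + 27559} = \frac{1}{\frac{23756097}{862} + \frac{\sqrt{431}}{431}}$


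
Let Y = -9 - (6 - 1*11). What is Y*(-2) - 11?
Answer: -3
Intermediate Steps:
Y = -4 (Y = -9 - (6 - 11) = -9 - 1*(-5) = -9 + 5 = -4)
Y*(-2) - 11 = -4*(-2) - 11 = 8 - 11 = -3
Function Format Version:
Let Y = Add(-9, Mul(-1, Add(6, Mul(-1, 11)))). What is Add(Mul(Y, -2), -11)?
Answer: -3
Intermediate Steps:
Y = -4 (Y = Add(-9, Mul(-1, Add(6, -11))) = Add(-9, Mul(-1, -5)) = Add(-9, 5) = -4)
Add(Mul(Y, -2), -11) = Add(Mul(-4, -2), -11) = Add(8, -11) = -3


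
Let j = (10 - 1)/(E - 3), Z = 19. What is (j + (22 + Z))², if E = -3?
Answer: 6241/4 ≈ 1560.3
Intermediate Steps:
j = -3/2 (j = (10 - 1)/(-3 - 3) = 9/(-6) = 9*(-⅙) = -3/2 ≈ -1.5000)
(j + (22 + Z))² = (-3/2 + (22 + 19))² = (-3/2 + 41)² = (79/2)² = 6241/4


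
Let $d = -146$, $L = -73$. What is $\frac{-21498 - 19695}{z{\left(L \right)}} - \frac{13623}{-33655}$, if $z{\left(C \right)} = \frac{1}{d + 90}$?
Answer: $\frac{77635636863}{33655} \approx 2.3068 \cdot 10^{6}$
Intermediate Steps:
$z{\left(C \right)} = - \frac{1}{56}$ ($z{\left(C \right)} = \frac{1}{-146 + 90} = \frac{1}{-56} = - \frac{1}{56}$)
$\frac{-21498 - 19695}{z{\left(L \right)}} - \frac{13623}{-33655} = \frac{-21498 - 19695}{- \frac{1}{56}} - \frac{13623}{-33655} = \left(-41193\right) \left(-56\right) - - \frac{13623}{33655} = 2306808 + \frac{13623}{33655} = \frac{77635636863}{33655}$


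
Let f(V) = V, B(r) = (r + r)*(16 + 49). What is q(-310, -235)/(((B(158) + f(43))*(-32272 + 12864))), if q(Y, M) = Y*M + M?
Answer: -24205/133158288 ≈ -0.00018178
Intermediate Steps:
B(r) = 130*r (B(r) = (2*r)*65 = 130*r)
q(Y, M) = M + M*Y (q(Y, M) = M*Y + M = M + M*Y)
q(-310, -235)/(((B(158) + f(43))*(-32272 + 12864))) = (-235*(1 - 310))/(((130*158 + 43)*(-32272 + 12864))) = (-235*(-309))/(((20540 + 43)*(-19408))) = 72615/((20583*(-19408))) = 72615/(-399474864) = 72615*(-1/399474864) = -24205/133158288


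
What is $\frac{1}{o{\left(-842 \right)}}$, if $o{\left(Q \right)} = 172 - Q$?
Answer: $\frac{1}{1014} \approx 0.00098619$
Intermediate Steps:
$\frac{1}{o{\left(-842 \right)}} = \frac{1}{172 - -842} = \frac{1}{172 + 842} = \frac{1}{1014}$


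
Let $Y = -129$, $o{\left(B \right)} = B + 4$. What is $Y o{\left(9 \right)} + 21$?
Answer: $-1656$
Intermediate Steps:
$o{\left(B \right)} = 4 + B$
$Y o{\left(9 \right)} + 21 = - 129 \left(4 + 9\right) + 21 = \left(-129\right) 13 + 21 = -1677 + 21 = -1656$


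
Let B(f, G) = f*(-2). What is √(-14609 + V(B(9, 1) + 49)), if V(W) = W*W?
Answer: 4*I*√853 ≈ 116.82*I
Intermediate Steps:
B(f, G) = -2*f
V(W) = W²
√(-14609 + V(B(9, 1) + 49)) = √(-14609 + (-2*9 + 49)²) = √(-14609 + (-18 + 49)²) = √(-14609 + 31²) = √(-14609 + 961) = √(-13648) = 4*I*√853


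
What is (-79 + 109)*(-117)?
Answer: -3510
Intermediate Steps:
(-79 + 109)*(-117) = 30*(-117) = -3510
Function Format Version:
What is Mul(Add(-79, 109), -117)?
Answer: -3510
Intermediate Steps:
Mul(Add(-79, 109), -117) = Mul(30, -117) = -3510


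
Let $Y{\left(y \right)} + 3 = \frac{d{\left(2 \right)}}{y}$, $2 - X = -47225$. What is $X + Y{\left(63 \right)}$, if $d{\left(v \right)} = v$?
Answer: $\frac{2975114}{63} \approx 47224.0$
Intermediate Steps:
$X = 47227$ ($X = 2 - -47225 = 2 + 47225 = 47227$)
$Y{\left(y \right)} = -3 + \frac{2}{y}$
$X + Y{\left(63 \right)} = 47227 - \left(3 - \frac{2}{63}\right) = 47227 + \left(-3 + 2 \cdot \frac{1}{63}\right) = 47227 + \left(-3 + \frac{2}{63}\right) = 47227 - \frac{187}{63} = \frac{2975114}{63}$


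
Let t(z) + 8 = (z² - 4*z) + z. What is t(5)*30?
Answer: 60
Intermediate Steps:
t(z) = -8 + z² - 3*z (t(z) = -8 + ((z² - 4*z) + z) = -8 + (z² - 3*z) = -8 + z² - 3*z)
t(5)*30 = (-8 + 5² - 3*5)*30 = (-8 + 25 - 15)*30 = 2*30 = 60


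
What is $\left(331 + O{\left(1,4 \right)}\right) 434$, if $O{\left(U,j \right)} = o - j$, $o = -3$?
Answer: $140616$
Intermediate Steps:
$O{\left(U,j \right)} = -3 - j$
$\left(331 + O{\left(1,4 \right)}\right) 434 = \left(331 - 7\right) 434 = 324 \cdot 434 = 140616$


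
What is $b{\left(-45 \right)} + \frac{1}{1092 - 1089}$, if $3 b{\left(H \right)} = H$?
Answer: $- \frac{44}{3} \approx -14.667$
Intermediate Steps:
$b{\left(H \right)} = \frac{H}{3}$
$b{\left(-45 \right)} + \frac{1}{1092 - 1089} = \frac{1}{3} \left(-45\right) + \frac{1}{1092 - 1089} = -15 + \frac{1}{3} = - \frac{44}{3}$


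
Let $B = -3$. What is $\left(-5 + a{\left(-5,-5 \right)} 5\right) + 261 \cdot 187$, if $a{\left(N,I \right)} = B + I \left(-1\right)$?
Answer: $48812$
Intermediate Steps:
$a{\left(N,I \right)} = -3 - I$ ($a{\left(N,I \right)} = -3 + I \left(-1\right) = -3 - I$)
$\left(-5 + a{\left(-5,-5 \right)} 5\right) + 261 \cdot 187 = \left(-5 + \left(-3 - -5\right) 5\right) + 261 \cdot 187 = \left(-5 + \left(-3 + 5\right) 5\right) + 48807 = \left(-5 + 2 \cdot 5\right) + 48807 = \left(-5 + 10\right) + 48807 = 5 + 48807 = 48812$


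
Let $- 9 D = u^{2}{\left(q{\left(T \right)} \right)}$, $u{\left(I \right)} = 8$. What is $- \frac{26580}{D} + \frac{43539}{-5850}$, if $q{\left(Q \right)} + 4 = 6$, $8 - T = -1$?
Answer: $\frac{58193771}{15600} \approx 3730.4$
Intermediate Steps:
$T = 9$ ($T = 8 - -1 = 8 + 1 = 9$)
$q{\left(Q \right)} = 2$ ($q{\left(Q \right)} = -4 + 6 = 2$)
$D = - \frac{64}{9}$ ($D = - \frac{8^{2}}{9} = \left(- \frac{1}{9}\right) 64 = - \frac{64}{9} \approx -7.1111$)
$- \frac{26580}{D} + \frac{43539}{-5850} = - \frac{26580}{- \frac{64}{9}} + \frac{43539}{-5850} = \left(-26580\right) \left(- \frac{9}{64}\right) + 43539 \left(- \frac{1}{5850}\right) = \frac{59805}{16} - \frac{14513}{1950} = \frac{58193771}{15600}$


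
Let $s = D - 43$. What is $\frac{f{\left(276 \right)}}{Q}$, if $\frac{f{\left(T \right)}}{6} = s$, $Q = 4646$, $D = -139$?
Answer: $- \frac{546}{2323} \approx -0.23504$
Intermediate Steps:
$s = -182$ ($s = -139 - 43 = -182$)
$f{\left(T \right)} = -1092$ ($f{\left(T \right)} = 6 \left(-182\right) = -1092$)
$\frac{f{\left(276 \right)}}{Q} = - \frac{1092}{4646} = \left(-1092\right) \frac{1}{4646} = - \frac{546}{2323}$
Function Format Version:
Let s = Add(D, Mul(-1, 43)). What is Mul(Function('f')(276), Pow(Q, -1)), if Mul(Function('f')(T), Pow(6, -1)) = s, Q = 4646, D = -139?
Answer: Rational(-546, 2323) ≈ -0.23504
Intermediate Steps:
s = -182 (s = Add(-139, Mul(-1, 43)) = Add(-139, -43) = -182)
Function('f')(T) = -1092 (Function('f')(T) = Mul(6, -182) = -1092)
Mul(Function('f')(276), Pow(Q, -1)) = Mul(-1092, Pow(4646, -1)) = Mul(-1092, Rational(1, 4646)) = Rational(-546, 2323)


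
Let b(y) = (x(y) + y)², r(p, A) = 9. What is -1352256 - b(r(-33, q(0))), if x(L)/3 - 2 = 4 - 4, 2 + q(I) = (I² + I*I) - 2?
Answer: -1352481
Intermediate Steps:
q(I) = -4 + 2*I² (q(I) = -2 + ((I² + I*I) - 2) = -2 + ((I² + I²) - 2) = -2 + (2*I² - 2) = -2 + (-2 + 2*I²) = -4 + 2*I²)
x(L) = 6 (x(L) = 6 + 3*(4 - 4) = 6 + 3*0 = 6 + 0 = 6)
b(y) = (6 + y)²
-1352256 - b(r(-33, q(0))) = -1352256 - (6 + 9)² = -1352256 - 1*15² = -1352256 - 1*225 = -1352256 - 225 = -1352481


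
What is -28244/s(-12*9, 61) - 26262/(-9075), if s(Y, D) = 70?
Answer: -8482532/21175 ≈ -400.59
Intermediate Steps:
-28244/s(-12*9, 61) - 26262/(-9075) = -28244/70 - 26262/(-9075) = -28244*1/70 - 26262*(-1/9075) = -14122/35 + 8754/3025 = -8482532/21175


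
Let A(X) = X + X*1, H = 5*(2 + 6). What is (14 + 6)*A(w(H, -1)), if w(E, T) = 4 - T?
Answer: 200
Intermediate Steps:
H = 40 (H = 5*8 = 40)
A(X) = 2*X (A(X) = X + X = 2*X)
(14 + 6)*A(w(H, -1)) = (14 + 6)*(2*(4 - 1*(-1))) = 20*(2*(4 + 1)) = 20*(2*5) = 20*10 = 200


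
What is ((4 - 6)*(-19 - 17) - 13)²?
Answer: 3481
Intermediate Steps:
((4 - 6)*(-19 - 17) - 13)² = (-2*(-36) - 13)² = (72 - 13)² = 59² = 3481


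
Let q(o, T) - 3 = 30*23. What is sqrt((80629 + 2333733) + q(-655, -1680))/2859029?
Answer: sqrt(2415055)/2859029 ≈ 0.00054356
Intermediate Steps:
q(o, T) = 693 (q(o, T) = 3 + 30*23 = 3 + 690 = 693)
sqrt((80629 + 2333733) + q(-655, -1680))/2859029 = sqrt((80629 + 2333733) + 693)/2859029 = sqrt(2414362 + 693)*(1/2859029) = sqrt(2415055)*(1/2859029) = sqrt(2415055)/2859029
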